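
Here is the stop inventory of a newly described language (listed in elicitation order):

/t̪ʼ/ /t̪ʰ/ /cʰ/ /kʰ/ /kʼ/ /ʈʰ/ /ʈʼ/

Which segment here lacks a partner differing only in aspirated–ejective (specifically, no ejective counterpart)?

/cʰ/

Dental: /t̪ʰ/ ~ /t̪ʼ/
Retroflex: /ʈʰ/ ~ /ʈʼ/
Velar: /kʰ/ ~ /kʼ/
Palatal: only /cʰ/ (aspirated); no ejective partner.
So /cʰ/ is the unpaired segment.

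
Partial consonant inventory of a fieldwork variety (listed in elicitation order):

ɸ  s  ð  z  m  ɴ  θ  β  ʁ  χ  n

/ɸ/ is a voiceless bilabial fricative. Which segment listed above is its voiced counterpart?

The voiced counterpart is a voiced bilabial fricative — in this inventory, /β/.

/β/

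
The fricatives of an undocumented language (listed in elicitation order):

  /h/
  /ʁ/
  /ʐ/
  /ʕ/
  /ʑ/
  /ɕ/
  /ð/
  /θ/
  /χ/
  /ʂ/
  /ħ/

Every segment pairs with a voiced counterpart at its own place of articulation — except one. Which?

/h/

Dental: /θ/ ~ /ð/
Retroflex: /ʂ/ ~ /ʐ/
Alveolo-palatal: /ɕ/ ~ /ʑ/
Uvular: /χ/ ~ /ʁ/
Pharyngeal: /ħ/ ~ /ʕ/
Glottal: only /h/ (voiceless); no voiced partner.
So /h/ is the unpaired segment.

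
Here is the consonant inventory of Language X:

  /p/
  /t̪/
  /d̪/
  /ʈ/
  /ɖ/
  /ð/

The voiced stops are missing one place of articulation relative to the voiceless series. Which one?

bilabial

Voiceless: /p/ (bilabial), /t̪/ (dental), /ʈ/ (retroflex).
Voiced: /d̪/ (dental), /ɖ/ (retroflex).
Every place of articulation has a voiced member except bilabial, where /b/ would be expected.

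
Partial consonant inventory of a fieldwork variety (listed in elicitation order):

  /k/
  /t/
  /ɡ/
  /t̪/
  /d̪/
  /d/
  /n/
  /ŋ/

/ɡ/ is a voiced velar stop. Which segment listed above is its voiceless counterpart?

The voiceless counterpart is a voiceless velar stop — in this inventory, /k/.

/k/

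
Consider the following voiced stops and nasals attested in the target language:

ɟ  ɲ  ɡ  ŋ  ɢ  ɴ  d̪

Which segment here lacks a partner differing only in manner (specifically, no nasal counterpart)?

/d̪/

Palatal: /ɟ/ ~ /ɲ/
Velar: /ɡ/ ~ /ŋ/
Uvular: /ɢ/ ~ /ɴ/
Dental: only /d̪/ (oral stop); no nasal partner.
So /d̪/ is the unpaired segment.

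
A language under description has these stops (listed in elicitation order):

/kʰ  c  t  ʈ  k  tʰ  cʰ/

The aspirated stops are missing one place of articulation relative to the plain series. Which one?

alveolar: plain /t/, aspirated /tʰ/.
retroflex: plain /ʈ/, aspirated —.
palatal: plain /c/, aspirated /cʰ/.
velar: plain /k/, aspirated /kʰ/.
Every place of articulation has an aspirated member except retroflex, where /ʈʰ/ would be expected.

retroflex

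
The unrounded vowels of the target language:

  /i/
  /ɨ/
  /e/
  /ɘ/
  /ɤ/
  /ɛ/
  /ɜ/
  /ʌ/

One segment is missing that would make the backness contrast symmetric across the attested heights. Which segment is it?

height            front     central   back    
high              i         ɨ         —       
high-mid          e         ɘ         ɤ       
low-mid           ɛ         ɜ         ʌ       
The high row has no back member, so the gap is the high back unrounded vowel /ɯ/.

/ɯ/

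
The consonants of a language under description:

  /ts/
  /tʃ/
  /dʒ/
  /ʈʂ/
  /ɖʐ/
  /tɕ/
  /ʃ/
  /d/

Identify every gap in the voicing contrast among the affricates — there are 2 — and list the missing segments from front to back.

Voiceless: /ts/ (alveolar), /tʃ/ (postalveolar), /ʈʂ/ (retroflex), /tɕ/ (alveolo-palatal).
Voiced: /dʒ/ (postalveolar), /ɖʐ/ (retroflex).
Gaps, from front to back: alveolar lacks voiced (/dz/); alveolo-palatal lacks voiced (/dʑ/).

/dz/, /dʑ/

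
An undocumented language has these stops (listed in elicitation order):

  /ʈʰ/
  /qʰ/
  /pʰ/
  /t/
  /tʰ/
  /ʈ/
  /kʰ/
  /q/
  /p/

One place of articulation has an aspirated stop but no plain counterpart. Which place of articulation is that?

place of articulation  plain     aspirated
bilabial          p         pʰ      
alveolar          t         tʰ      
retroflex         ʈ         ʈʰ      
velar             —         kʰ      
uvular            q         qʰ      
Every place of articulation has a plain member except velar, where /k/ would be expected.

velar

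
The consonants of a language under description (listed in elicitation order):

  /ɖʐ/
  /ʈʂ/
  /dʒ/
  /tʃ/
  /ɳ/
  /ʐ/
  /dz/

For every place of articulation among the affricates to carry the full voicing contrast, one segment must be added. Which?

/ts/

Voiceless: /tʃ/ (postalveolar), /ʈʂ/ (retroflex).
Voiced: /dz/ (alveolar), /dʒ/ (postalveolar), /ɖʐ/ (retroflex).
The alveolar row has no voiceless member, so the gap is the voiceless alveolar affricate /ts/.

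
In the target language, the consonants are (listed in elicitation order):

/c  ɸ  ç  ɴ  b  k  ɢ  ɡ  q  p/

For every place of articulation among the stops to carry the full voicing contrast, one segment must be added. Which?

/ɟ/

bilabial: voiceless /p/, voiced /b/.
palatal: voiceless /c/, voiced —.
velar: voiceless /k/, voiced /ɡ/.
uvular: voiceless /q/, voiced /ɢ/.
The palatal row has no voiced member, so the gap is the voiced palatal stop /ɟ/.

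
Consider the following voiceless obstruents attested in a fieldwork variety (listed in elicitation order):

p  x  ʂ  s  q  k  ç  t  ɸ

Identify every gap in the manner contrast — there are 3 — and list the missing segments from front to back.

/ʈ/, /c/, /χ/

place of articulation  stop      fricative
bilabial          p         ɸ       
alveolar          t         s       
retroflex         —         ʂ       
palatal           —         ç       
velar             k         x       
uvular            q         —       
Gaps, from front to back: retroflex lacks stop (/ʈ/); palatal lacks stop (/c/); uvular lacks fricative (/χ/).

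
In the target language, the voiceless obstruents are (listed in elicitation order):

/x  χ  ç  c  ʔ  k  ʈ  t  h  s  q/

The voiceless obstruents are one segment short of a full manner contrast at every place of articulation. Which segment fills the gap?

Stop: /t/ (alveolar), /ʈ/ (retroflex), /c/ (palatal), /k/ (velar), /q/ (uvular), /ʔ/ (glottal).
Fricative: /s/ (alveolar), /ç/ (palatal), /x/ (velar), /χ/ (uvular), /h/ (glottal).
The retroflex row has no fricative member, so the gap is the retroflex fricative /ʂ/.

/ʂ/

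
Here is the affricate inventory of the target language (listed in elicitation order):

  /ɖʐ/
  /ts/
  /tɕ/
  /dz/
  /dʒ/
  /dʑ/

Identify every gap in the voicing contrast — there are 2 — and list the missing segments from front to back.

alveolar: voiceless /ts/, voiced /dz/.
postalveolar: voiceless —, voiced /dʒ/.
retroflex: voiceless —, voiced /ɖʐ/.
alveolo-palatal: voiceless /tɕ/, voiced /dʑ/.
Gaps, from front to back: postalveolar lacks voiceless (/tʃ/); retroflex lacks voiceless (/ʈʂ/).

/tʃ/, /ʈʂ/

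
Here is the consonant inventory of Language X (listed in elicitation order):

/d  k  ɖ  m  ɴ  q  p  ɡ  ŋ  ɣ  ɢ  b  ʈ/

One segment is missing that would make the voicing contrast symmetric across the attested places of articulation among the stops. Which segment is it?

Voiceless: /p/ (bilabial), /ʈ/ (retroflex), /k/ (velar), /q/ (uvular).
Voiced: /b/ (bilabial), /d/ (alveolar), /ɖ/ (retroflex), /ɡ/ (velar), /ɢ/ (uvular).
The alveolar row has no voiceless member, so the gap is the voiceless alveolar stop /t/.

/t/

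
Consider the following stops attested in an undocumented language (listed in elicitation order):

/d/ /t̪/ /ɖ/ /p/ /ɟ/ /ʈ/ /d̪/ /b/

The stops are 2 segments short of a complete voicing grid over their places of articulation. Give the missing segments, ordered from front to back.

/t/, /c/

bilabial: voiceless /p/, voiced /b/.
dental: voiceless /t̪/, voiced /d̪/.
alveolar: voiceless —, voiced /d/.
retroflex: voiceless /ʈ/, voiced /ɖ/.
palatal: voiceless —, voiced /ɟ/.
Gaps, from front to back: alveolar lacks voiceless (/t/); palatal lacks voiceless (/c/).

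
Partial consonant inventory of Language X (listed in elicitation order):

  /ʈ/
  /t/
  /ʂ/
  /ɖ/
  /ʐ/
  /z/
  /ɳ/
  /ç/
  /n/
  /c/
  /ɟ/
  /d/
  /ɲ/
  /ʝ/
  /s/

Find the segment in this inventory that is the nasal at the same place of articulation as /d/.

/n/

/d/ is a voiced alveolar stop.
The nasal at the same place is an alveolar nasal — in this inventory, /n/.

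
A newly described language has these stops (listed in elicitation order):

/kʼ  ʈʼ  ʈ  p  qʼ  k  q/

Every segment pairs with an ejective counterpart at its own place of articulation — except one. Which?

/p/

Retroflex: /ʈ/ ~ /ʈʼ/
Velar: /k/ ~ /kʼ/
Uvular: /q/ ~ /qʼ/
Bilabial: only /p/ (plain); no ejective partner.
So /p/ is the unpaired segment.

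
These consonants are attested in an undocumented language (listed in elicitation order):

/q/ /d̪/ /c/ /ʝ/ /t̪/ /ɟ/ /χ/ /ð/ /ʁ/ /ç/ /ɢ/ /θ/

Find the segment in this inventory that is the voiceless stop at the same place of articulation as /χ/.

/q/

/χ/ is a voiceless uvular fricative.
The voiceless stop at the same place is a voiceless uvular stop — in this inventory, /q/.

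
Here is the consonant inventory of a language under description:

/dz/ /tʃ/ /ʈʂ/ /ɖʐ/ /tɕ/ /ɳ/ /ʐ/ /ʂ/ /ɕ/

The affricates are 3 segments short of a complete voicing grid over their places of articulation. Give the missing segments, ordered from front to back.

Voiceless: /tʃ/ (postalveolar), /ʈʂ/ (retroflex), /tɕ/ (alveolo-palatal).
Voiced: /dz/ (alveolar), /ɖʐ/ (retroflex).
Gaps, from front to back: alveolar lacks voiceless (/ts/); postalveolar lacks voiced (/dʒ/); alveolo-palatal lacks voiced (/dʑ/).

/ts/, /dʒ/, /dʑ/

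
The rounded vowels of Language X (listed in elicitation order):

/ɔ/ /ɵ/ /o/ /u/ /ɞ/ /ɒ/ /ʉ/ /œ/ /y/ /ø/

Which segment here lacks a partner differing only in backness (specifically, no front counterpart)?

/ɒ/

High: /y/ ~ /ʉ/ ~ /u/
High-mid: /ø/ ~ /ɵ/ ~ /o/
Low-mid: /œ/ ~ /ɞ/ ~ /ɔ/
Low: only /ɒ/ (back); no front partner.
So /ɒ/ is the unpaired segment.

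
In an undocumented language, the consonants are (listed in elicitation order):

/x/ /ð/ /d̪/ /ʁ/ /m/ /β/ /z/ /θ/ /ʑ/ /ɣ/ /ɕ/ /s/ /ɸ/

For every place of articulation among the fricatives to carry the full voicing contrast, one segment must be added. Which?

/χ/

bilabial: voiceless /ɸ/, voiced /β/.
dental: voiceless /θ/, voiced /ð/.
alveolar: voiceless /s/, voiced /z/.
alveolo-palatal: voiceless /ɕ/, voiced /ʑ/.
velar: voiceless /x/, voiced /ɣ/.
uvular: voiceless —, voiced /ʁ/.
The uvular row has no voiceless member, so the gap is the voiceless uvular fricative /χ/.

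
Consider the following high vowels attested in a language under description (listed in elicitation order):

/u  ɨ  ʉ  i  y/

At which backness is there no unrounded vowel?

back

Unrounded: /i/ (front), /ɨ/ (central).
Rounded: /y/ (front), /ʉ/ (central), /u/ (back).
Every backness has an unrounded member except back, where /ɯ/ would be expected.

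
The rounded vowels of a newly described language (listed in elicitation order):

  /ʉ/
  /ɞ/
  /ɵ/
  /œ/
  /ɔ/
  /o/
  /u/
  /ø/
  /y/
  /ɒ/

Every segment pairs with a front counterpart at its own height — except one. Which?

High: /y/ ~ /ʉ/ ~ /u/
High-mid: /ø/ ~ /ɵ/ ~ /o/
Low-mid: /œ/ ~ /ɞ/ ~ /ɔ/
Low: only /ɒ/ (back); no front partner.
So /ɒ/ is the unpaired segment.

/ɒ/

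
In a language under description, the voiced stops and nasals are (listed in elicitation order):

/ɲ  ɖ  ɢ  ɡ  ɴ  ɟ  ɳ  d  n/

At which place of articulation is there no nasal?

velar

place of articulation  oral stop  nasal   
alveolar          d         n       
retroflex         ɖ         ɳ       
palatal           ɟ         ɲ       
velar             ɡ         —       
uvular            ɢ         ɴ       
Every place of articulation has a nasal member except velar, where /ŋ/ would be expected.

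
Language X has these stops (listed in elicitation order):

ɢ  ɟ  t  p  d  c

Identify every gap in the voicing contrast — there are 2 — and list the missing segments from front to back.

bilabial: voiceless /p/, voiced —.
alveolar: voiceless /t/, voiced /d/.
palatal: voiceless /c/, voiced /ɟ/.
uvular: voiceless —, voiced /ɢ/.
Gaps, from front to back: bilabial lacks voiced (/b/); uvular lacks voiceless (/q/).

/b/, /q/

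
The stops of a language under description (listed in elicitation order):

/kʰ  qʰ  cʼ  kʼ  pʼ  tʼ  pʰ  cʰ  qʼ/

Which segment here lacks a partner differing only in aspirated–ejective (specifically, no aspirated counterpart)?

Bilabial: /pʰ/ ~ /pʼ/
Palatal: /cʰ/ ~ /cʼ/
Velar: /kʰ/ ~ /kʼ/
Uvular: /qʰ/ ~ /qʼ/
Alveolar: only /tʼ/ (ejective); no aspirated partner.
So /tʼ/ is the unpaired segment.

/tʼ/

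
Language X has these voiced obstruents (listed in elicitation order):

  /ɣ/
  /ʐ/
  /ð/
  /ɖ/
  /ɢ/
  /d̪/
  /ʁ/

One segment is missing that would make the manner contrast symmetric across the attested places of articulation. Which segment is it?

place of articulation  stop      fricative
dental            d̪        ð       
retroflex         ɖ         ʐ       
velar             —         ɣ       
uvular            ɢ         ʁ       
The velar row has no stop member, so the gap is the velar stop /ɡ/.

/ɡ/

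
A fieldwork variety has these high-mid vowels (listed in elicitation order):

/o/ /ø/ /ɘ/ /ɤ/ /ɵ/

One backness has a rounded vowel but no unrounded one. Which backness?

front

front: unrounded —, rounded /ø/.
central: unrounded /ɘ/, rounded /ɵ/.
back: unrounded /ɤ/, rounded /o/.
Every backness has an unrounded member except front, where /e/ would be expected.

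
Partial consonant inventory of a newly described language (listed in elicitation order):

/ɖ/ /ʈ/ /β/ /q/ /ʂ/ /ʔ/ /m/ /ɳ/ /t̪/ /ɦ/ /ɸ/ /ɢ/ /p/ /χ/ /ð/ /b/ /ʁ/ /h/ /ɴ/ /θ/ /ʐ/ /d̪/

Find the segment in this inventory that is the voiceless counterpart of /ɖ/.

/ɖ/ is a voiced retroflex stop.
The voiceless counterpart is a voiceless retroflex stop — in this inventory, /ʈ/.

/ʈ/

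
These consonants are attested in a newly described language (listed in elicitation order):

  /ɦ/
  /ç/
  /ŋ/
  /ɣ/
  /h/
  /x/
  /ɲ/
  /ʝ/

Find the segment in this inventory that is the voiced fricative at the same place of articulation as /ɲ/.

/ʝ/

/ɲ/ is a palatal nasal.
The voiced fricative at the same place is a voiced palatal fricative — in this inventory, /ʝ/.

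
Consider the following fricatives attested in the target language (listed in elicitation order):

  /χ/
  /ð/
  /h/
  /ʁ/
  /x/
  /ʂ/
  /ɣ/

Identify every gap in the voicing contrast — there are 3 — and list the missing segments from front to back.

/θ/, /ʐ/, /ɦ/

Voiceless: /ʂ/ (retroflex), /x/ (velar), /χ/ (uvular), /h/ (glottal).
Voiced: /ð/ (dental), /ɣ/ (velar), /ʁ/ (uvular).
Gaps, from front to back: dental lacks voiceless (/θ/); retroflex lacks voiced (/ʐ/); glottal lacks voiced (/ɦ/).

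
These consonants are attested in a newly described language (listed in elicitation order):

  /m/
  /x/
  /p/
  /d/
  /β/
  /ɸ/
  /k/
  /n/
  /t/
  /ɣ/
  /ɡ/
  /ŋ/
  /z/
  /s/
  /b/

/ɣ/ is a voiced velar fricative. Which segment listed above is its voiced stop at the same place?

The voiced stop at the same place is a voiced velar stop — in this inventory, /ɡ/.

/ɡ/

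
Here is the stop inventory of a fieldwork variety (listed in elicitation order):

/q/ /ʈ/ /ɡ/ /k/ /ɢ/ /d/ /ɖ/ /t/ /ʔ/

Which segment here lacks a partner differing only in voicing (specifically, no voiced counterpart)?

Alveolar: /t/ ~ /d/
Retroflex: /ʈ/ ~ /ɖ/
Velar: /k/ ~ /ɡ/
Uvular: /q/ ~ /ɢ/
Glottal: only /ʔ/ (voiceless); no voiced partner.
So /ʔ/ is the unpaired segment.

/ʔ/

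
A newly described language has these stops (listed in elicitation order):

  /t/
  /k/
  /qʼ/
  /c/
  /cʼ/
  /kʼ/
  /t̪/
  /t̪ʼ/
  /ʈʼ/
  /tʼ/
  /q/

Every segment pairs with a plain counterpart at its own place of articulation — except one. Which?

/ʈʼ/

Dental: /t̪/ ~ /t̪ʼ/
Alveolar: /t/ ~ /tʼ/
Palatal: /c/ ~ /cʼ/
Velar: /k/ ~ /kʼ/
Uvular: /q/ ~ /qʼ/
Retroflex: only /ʈʼ/ (ejective); no plain partner.
So /ʈʼ/ is the unpaired segment.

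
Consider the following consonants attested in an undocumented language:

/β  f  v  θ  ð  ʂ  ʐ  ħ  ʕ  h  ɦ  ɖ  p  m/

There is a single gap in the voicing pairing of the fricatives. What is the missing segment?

/ɸ/

Voiceless: /f/ (labiodental), /θ/ (dental), /ʂ/ (retroflex), /ħ/ (pharyngeal), /h/ (glottal).
Voiced: /β/ (bilabial), /v/ (labiodental), /ð/ (dental), /ʐ/ (retroflex), /ʕ/ (pharyngeal), /ɦ/ (glottal).
The bilabial row has no voiceless member, so the gap is the voiceless bilabial fricative /ɸ/.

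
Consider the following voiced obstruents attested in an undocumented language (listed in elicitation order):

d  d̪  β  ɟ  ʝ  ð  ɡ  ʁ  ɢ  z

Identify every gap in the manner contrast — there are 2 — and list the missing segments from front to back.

Stop: /d̪/ (dental), /d/ (alveolar), /ɟ/ (palatal), /ɡ/ (velar), /ɢ/ (uvular).
Fricative: /β/ (bilabial), /ð/ (dental), /z/ (alveolar), /ʝ/ (palatal), /ʁ/ (uvular).
Gaps, from front to back: bilabial lacks stop (/b/); velar lacks fricative (/ɣ/).

/b/, /ɣ/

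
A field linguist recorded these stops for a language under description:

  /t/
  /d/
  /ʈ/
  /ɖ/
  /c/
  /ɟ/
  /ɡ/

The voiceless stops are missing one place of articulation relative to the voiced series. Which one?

Voiceless: /t/ (alveolar), /ʈ/ (retroflex), /c/ (palatal).
Voiced: /d/ (alveolar), /ɖ/ (retroflex), /ɟ/ (palatal), /ɡ/ (velar).
Every place of articulation has a voiceless member except velar, where /k/ would be expected.

velar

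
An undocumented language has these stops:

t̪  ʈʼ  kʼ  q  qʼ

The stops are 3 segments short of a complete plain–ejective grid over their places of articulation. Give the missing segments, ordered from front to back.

/t̪ʼ/, /ʈ/, /k/

dental: plain /t̪/, ejective —.
retroflex: plain —, ejective /ʈʼ/.
velar: plain —, ejective /kʼ/.
uvular: plain /q/, ejective /qʼ/.
Gaps, from front to back: dental lacks ejective (/t̪ʼ/); retroflex lacks plain (/ʈ/); velar lacks plain (/k/).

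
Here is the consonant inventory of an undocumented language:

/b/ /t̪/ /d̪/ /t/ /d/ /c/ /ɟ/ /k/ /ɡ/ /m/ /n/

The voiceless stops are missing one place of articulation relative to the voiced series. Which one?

bilabial: voiceless —, voiced /b/.
dental: voiceless /t̪/, voiced /d̪/.
alveolar: voiceless /t/, voiced /d/.
palatal: voiceless /c/, voiced /ɟ/.
velar: voiceless /k/, voiced /ɡ/.
Every place of articulation has a voiceless member except bilabial, where /p/ would be expected.

bilabial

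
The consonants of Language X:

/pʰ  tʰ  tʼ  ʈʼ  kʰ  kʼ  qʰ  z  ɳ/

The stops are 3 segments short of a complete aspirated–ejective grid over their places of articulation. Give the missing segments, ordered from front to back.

place of articulation  aspirated  ejective
bilabial          pʰ        —       
alveolar          tʰ        tʼ      
retroflex         —         ʈʼ      
velar             kʰ        kʼ      
uvular            qʰ        —       
Gaps, from front to back: bilabial lacks ejective (/pʼ/); retroflex lacks aspirated (/ʈʰ/); uvular lacks ejective (/qʼ/).

/pʼ/, /ʈʰ/, /qʼ/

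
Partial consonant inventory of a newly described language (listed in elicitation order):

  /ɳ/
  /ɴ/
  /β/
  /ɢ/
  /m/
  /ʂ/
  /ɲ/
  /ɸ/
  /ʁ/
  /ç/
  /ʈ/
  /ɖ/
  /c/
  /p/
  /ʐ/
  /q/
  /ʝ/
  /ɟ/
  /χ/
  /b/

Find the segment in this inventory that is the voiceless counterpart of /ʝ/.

/ç/

/ʝ/ is a voiced palatal fricative.
The voiceless counterpart is a voiceless palatal fricative — in this inventory, /ç/.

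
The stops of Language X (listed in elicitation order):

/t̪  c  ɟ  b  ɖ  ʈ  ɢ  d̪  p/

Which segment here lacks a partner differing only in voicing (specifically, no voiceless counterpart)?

/ɢ/

Bilabial: /p/ ~ /b/
Dental: /t̪/ ~ /d̪/
Retroflex: /ʈ/ ~ /ɖ/
Palatal: /c/ ~ /ɟ/
Uvular: only /ɢ/ (voiced); no voiceless partner.
So /ɢ/ is the unpaired segment.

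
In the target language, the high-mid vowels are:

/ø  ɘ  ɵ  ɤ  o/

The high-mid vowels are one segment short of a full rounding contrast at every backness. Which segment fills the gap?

/e/

backness          unrounded  rounded 
front             —         ø       
central           ɘ         ɵ       
back              ɤ         o       
The front row has no unrounded member, so the gap is the front unrounded vowel /e/.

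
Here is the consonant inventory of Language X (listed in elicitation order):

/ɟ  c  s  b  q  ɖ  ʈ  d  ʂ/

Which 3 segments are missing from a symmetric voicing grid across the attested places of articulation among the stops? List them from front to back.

/p/, /t/, /ɢ/

place of articulation  voiceless  voiced  
bilabial          —         b       
alveolar          —         d       
retroflex         ʈ         ɖ       
palatal           c         ɟ       
uvular            q         —       
Gaps, from front to back: bilabial lacks voiceless (/p/); alveolar lacks voiceless (/t/); uvular lacks voiced (/ɢ/).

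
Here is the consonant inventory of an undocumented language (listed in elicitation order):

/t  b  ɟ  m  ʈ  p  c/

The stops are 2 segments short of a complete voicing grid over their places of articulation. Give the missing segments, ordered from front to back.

Voiceless: /p/ (bilabial), /t/ (alveolar), /ʈ/ (retroflex), /c/ (palatal).
Voiced: /b/ (bilabial), /ɟ/ (palatal).
Gaps, from front to back: alveolar lacks voiced (/d/); retroflex lacks voiced (/ɖ/).

/d/, /ɖ/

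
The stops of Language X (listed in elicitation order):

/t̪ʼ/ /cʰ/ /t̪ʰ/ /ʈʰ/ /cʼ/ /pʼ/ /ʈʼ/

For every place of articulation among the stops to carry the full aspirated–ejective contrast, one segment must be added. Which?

bilabial: aspirated —, ejective /pʼ/.
dental: aspirated /t̪ʰ/, ejective /t̪ʼ/.
retroflex: aspirated /ʈʰ/, ejective /ʈʼ/.
palatal: aspirated /cʰ/, ejective /cʼ/.
The bilabial row has no aspirated member, so the gap is the aspirated bilabial stop /pʰ/.

/pʰ/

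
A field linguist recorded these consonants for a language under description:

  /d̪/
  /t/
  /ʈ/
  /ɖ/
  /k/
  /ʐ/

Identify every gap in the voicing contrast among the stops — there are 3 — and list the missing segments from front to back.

Voiceless: /t/ (alveolar), /ʈ/ (retroflex), /k/ (velar).
Voiced: /d̪/ (dental), /ɖ/ (retroflex).
Gaps, from front to back: dental lacks voiceless (/t̪/); alveolar lacks voiced (/d/); velar lacks voiced (/ɡ/).

/t̪/, /d/, /ɡ/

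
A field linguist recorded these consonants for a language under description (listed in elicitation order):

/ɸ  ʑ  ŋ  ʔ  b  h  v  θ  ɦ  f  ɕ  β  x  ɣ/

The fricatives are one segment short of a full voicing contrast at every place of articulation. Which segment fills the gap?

/ð/

Voiceless: /ɸ/ (bilabial), /f/ (labiodental), /θ/ (dental), /ɕ/ (alveolo-palatal), /x/ (velar), /h/ (glottal).
Voiced: /β/ (bilabial), /v/ (labiodental), /ʑ/ (alveolo-palatal), /ɣ/ (velar), /ɦ/ (glottal).
The dental row has no voiced member, so the gap is the voiced dental fricative /ð/.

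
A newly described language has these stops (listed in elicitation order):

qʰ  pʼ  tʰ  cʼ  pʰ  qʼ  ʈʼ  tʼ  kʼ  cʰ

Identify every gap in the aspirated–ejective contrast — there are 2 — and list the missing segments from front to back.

/ʈʰ/, /kʰ/

bilabial: aspirated /pʰ/, ejective /pʼ/.
alveolar: aspirated /tʰ/, ejective /tʼ/.
retroflex: aspirated —, ejective /ʈʼ/.
palatal: aspirated /cʰ/, ejective /cʼ/.
velar: aspirated —, ejective /kʼ/.
uvular: aspirated /qʰ/, ejective /qʼ/.
Gaps, from front to back: retroflex lacks aspirated (/ʈʰ/); velar lacks aspirated (/kʰ/).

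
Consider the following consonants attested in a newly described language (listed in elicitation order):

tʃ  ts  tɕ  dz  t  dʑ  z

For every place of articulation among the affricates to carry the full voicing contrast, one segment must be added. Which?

Voiceless: /ts/ (alveolar), /tʃ/ (postalveolar), /tɕ/ (alveolo-palatal).
Voiced: /dz/ (alveolar), /dʑ/ (alveolo-palatal).
The postalveolar row has no voiced member, so the gap is the voiced postalveolar affricate /dʒ/.

/dʒ/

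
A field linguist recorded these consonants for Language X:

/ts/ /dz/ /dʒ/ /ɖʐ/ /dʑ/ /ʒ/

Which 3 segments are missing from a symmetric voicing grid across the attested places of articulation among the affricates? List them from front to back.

Voiceless: /ts/ (alveolar).
Voiced: /dz/ (alveolar), /dʒ/ (postalveolar), /ɖʐ/ (retroflex), /dʑ/ (alveolo-palatal).
Gaps, from front to back: postalveolar lacks voiceless (/tʃ/); retroflex lacks voiceless (/ʈʂ/); alveolo-palatal lacks voiceless (/tɕ/).

/tʃ/, /ʈʂ/, /tɕ/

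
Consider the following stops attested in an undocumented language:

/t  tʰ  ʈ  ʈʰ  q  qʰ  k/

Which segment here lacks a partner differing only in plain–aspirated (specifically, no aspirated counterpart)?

/k/

Alveolar: /t/ ~ /tʰ/
Retroflex: /ʈ/ ~ /ʈʰ/
Uvular: /q/ ~ /qʰ/
Velar: only /k/ (plain); no aspirated partner.
So /k/ is the unpaired segment.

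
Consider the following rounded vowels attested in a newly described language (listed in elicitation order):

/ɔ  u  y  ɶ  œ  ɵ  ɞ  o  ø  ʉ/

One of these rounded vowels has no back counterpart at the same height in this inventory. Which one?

High: /y/ ~ /ʉ/ ~ /u/
High-mid: /ø/ ~ /ɵ/ ~ /o/
Low-mid: /œ/ ~ /ɞ/ ~ /ɔ/
Low: only /ɶ/ (front); no back partner.
So /ɶ/ is the unpaired segment.

/ɶ/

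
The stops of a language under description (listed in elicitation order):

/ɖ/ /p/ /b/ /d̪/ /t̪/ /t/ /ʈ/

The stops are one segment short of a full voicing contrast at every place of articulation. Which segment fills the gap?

/d/

place of articulation  voiceless  voiced  
bilabial          p         b       
dental            t̪        d̪      
alveolar          t         —       
retroflex         ʈ         ɖ       
The alveolar row has no voiced member, so the gap is the voiced alveolar stop /d/.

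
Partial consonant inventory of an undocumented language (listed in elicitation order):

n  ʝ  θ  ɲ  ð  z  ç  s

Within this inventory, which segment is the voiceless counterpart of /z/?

/s/

/z/ is a voiced alveolar fricative.
The voiceless counterpart is a voiceless alveolar fricative — in this inventory, /s/.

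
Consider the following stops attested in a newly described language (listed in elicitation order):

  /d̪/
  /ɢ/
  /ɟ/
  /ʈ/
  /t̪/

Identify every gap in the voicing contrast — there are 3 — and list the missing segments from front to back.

Voiceless: /t̪/ (dental), /ʈ/ (retroflex).
Voiced: /d̪/ (dental), /ɟ/ (palatal), /ɢ/ (uvular).
Gaps, from front to back: retroflex lacks voiced (/ɖ/); palatal lacks voiceless (/c/); uvular lacks voiceless (/q/).

/ɖ/, /c/, /q/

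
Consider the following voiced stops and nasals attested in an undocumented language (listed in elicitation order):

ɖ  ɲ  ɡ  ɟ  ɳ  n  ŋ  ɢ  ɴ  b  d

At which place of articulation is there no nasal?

bilabial

bilabial: oral stop /b/, nasal —.
alveolar: oral stop /d/, nasal /n/.
retroflex: oral stop /ɖ/, nasal /ɳ/.
palatal: oral stop /ɟ/, nasal /ɲ/.
velar: oral stop /ɡ/, nasal /ŋ/.
uvular: oral stop /ɢ/, nasal /ɴ/.
Every place of articulation has a nasal member except bilabial, where /m/ would be expected.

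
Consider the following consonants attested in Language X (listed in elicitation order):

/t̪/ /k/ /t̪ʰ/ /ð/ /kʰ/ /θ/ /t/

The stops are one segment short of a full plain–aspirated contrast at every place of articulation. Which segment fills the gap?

place of articulation  plain     aspirated
dental            t̪        t̪ʰ     
alveolar          t         —       
velar             k         kʰ      
The alveolar row has no aspirated member, so the gap is the aspirated alveolar stop /tʰ/.

/tʰ/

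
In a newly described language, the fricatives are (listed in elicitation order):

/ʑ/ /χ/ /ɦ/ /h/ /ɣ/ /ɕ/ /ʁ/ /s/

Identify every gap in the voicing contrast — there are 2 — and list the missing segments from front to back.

/z/, /x/

Voiceless: /s/ (alveolar), /ɕ/ (alveolo-palatal), /χ/ (uvular), /h/ (glottal).
Voiced: /ʑ/ (alveolo-palatal), /ɣ/ (velar), /ʁ/ (uvular), /ɦ/ (glottal).
Gaps, from front to back: alveolar lacks voiced (/z/); velar lacks voiceless (/x/).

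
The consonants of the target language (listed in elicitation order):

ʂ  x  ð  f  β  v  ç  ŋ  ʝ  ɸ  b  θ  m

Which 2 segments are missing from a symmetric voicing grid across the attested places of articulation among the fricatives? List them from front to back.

place of articulation  voiceless  voiced  
bilabial          ɸ         β       
labiodental       f         v       
dental            θ         ð       
retroflex         ʂ         —       
palatal           ç         ʝ       
velar             x         —       
Gaps, from front to back: retroflex lacks voiced (/ʐ/); velar lacks voiced (/ɣ/).

/ʐ/, /ɣ/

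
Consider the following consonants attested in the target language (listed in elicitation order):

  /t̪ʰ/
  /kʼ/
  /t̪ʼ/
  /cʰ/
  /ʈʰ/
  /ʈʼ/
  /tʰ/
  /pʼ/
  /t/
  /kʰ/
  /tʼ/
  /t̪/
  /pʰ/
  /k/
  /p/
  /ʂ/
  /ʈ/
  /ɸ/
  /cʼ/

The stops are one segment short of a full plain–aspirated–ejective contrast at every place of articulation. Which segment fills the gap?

/c/

Plain: /p/ (bilabial), /t̪/ (dental), /t/ (alveolar), /ʈ/ (retroflex), /k/ (velar).
Aspirated: /pʰ/ (bilabial), /t̪ʰ/ (dental), /tʰ/ (alveolar), /ʈʰ/ (retroflex), /cʰ/ (palatal), /kʰ/ (velar).
Ejective: /pʼ/ (bilabial), /t̪ʼ/ (dental), /tʼ/ (alveolar), /ʈʼ/ (retroflex), /cʼ/ (palatal), /kʼ/ (velar).
The palatal row has no plain member, so the gap is the plain palatal stop /c/.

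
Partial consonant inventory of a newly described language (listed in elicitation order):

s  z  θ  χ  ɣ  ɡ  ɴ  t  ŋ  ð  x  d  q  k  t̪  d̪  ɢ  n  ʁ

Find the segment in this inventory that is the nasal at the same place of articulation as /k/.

/k/ is a voiceless velar stop.
The nasal at the same place is a velar nasal — in this inventory, /ŋ/.

/ŋ/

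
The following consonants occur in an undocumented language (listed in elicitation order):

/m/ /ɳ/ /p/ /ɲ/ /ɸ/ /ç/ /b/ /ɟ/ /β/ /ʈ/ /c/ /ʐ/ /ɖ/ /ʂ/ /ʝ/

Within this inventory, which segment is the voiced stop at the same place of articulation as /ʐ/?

/ʐ/ is a voiced retroflex fricative.
The voiced stop at the same place is a voiced retroflex stop — in this inventory, /ɖ/.

/ɖ/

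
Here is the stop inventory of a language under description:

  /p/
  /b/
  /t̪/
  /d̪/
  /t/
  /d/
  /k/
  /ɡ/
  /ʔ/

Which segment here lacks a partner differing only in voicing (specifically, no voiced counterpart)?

Bilabial: /p/ ~ /b/
Dental: /t̪/ ~ /d̪/
Alveolar: /t/ ~ /d/
Velar: /k/ ~ /ɡ/
Glottal: only /ʔ/ (voiceless); no voiced partner.
So /ʔ/ is the unpaired segment.

/ʔ/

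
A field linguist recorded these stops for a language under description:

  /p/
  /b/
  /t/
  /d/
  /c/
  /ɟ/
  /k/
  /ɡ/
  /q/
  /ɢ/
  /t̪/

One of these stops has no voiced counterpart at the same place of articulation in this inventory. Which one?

/t̪/

Bilabial: /p/ ~ /b/
Alveolar: /t/ ~ /d/
Palatal: /c/ ~ /ɟ/
Velar: /k/ ~ /ɡ/
Uvular: /q/ ~ /ɢ/
Dental: only /t̪/ (voiceless); no voiced partner.
So /t̪/ is the unpaired segment.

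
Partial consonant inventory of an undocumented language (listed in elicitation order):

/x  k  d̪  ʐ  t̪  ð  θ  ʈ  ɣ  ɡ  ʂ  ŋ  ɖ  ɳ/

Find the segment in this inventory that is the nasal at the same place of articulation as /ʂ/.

/ɳ/

/ʂ/ is a voiceless retroflex fricative.
The nasal at the same place is a retroflex nasal — in this inventory, /ɳ/.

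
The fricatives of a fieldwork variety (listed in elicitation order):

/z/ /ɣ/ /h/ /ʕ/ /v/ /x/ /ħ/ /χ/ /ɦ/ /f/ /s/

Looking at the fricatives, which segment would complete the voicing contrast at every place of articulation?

/ʁ/

place of articulation  voiceless  voiced  
labiodental       f         v       
alveolar          s         z       
velar             x         ɣ       
uvular            χ         —       
pharyngeal        ħ         ʕ       
glottal           h         ɦ       
The uvular row has no voiced member, so the gap is the voiced uvular fricative /ʁ/.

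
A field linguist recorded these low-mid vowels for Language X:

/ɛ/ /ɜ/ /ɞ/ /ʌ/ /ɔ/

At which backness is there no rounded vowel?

front

front: unrounded /ɛ/, rounded —.
central: unrounded /ɜ/, rounded /ɞ/.
back: unrounded /ʌ/, rounded /ɔ/.
Every backness has a rounded member except front, where /œ/ would be expected.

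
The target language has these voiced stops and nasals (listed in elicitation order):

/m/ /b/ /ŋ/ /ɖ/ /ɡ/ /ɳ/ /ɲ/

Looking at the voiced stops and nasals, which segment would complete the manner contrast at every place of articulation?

Oral stop: /b/ (bilabial), /ɖ/ (retroflex), /ɡ/ (velar).
Nasal: /m/ (bilabial), /ɳ/ (retroflex), /ɲ/ (palatal), /ŋ/ (velar).
The palatal row has no oral stop member, so the gap is the palatal oral stop /ɟ/.

/ɟ/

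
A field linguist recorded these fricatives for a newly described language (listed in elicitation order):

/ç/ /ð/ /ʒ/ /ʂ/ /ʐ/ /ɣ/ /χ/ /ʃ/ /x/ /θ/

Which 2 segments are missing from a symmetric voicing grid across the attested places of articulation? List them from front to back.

/ʝ/, /ʁ/

place of articulation  voiceless  voiced  
dental            θ         ð       
postalveolar      ʃ         ʒ       
retroflex         ʂ         ʐ       
palatal           ç         —       
velar             x         ɣ       
uvular            χ         —       
Gaps, from front to back: palatal lacks voiced (/ʝ/); uvular lacks voiced (/ʁ/).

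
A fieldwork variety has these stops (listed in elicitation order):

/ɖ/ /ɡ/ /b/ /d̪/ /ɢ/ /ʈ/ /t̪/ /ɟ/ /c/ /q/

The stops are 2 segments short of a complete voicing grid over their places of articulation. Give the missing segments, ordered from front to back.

/p/, /k/

Voiceless: /t̪/ (dental), /ʈ/ (retroflex), /c/ (palatal), /q/ (uvular).
Voiced: /b/ (bilabial), /d̪/ (dental), /ɖ/ (retroflex), /ɟ/ (palatal), /ɡ/ (velar), /ɢ/ (uvular).
Gaps, from front to back: bilabial lacks voiceless (/p/); velar lacks voiceless (/k/).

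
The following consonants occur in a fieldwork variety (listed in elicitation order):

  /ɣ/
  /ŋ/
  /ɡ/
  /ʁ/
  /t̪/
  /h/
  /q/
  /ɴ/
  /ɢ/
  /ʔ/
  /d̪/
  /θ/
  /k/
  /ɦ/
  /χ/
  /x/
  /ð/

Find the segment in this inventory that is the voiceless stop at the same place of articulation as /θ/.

/θ/ is a voiceless dental fricative.
The voiceless stop at the same place is a voiceless dental stop — in this inventory, /t̪/.

/t̪/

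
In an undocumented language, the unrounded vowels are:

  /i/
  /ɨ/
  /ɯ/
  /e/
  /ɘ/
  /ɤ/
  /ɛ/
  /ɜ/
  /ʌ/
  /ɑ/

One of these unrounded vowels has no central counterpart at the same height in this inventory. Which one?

/ɑ/

High: /i/ ~ /ɨ/ ~ /ɯ/
High-mid: /e/ ~ /ɘ/ ~ /ɤ/
Low-mid: /ɛ/ ~ /ɜ/ ~ /ʌ/
Low: only /ɑ/ (back); no central partner.
So /ɑ/ is the unpaired segment.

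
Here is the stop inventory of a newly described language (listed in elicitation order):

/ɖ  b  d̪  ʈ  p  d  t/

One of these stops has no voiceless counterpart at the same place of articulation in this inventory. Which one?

/d̪/

Bilabial: /p/ ~ /b/
Alveolar: /t/ ~ /d/
Retroflex: /ʈ/ ~ /ɖ/
Dental: only /d̪/ (voiced); no voiceless partner.
So /d̪/ is the unpaired segment.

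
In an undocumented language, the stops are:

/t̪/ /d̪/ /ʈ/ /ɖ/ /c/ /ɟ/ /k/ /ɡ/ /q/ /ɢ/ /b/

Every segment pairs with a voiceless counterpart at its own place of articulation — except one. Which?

/b/

Dental: /t̪/ ~ /d̪/
Retroflex: /ʈ/ ~ /ɖ/
Palatal: /c/ ~ /ɟ/
Velar: /k/ ~ /ɡ/
Uvular: /q/ ~ /ɢ/
Bilabial: only /b/ (voiced); no voiceless partner.
So /b/ is the unpaired segment.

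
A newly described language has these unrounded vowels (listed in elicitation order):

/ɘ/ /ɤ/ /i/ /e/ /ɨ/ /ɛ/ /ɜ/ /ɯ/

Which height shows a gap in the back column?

low-mid

height            front     central   back    
high              i         ɨ         ɯ       
high-mid          e         ɘ         ɤ       
low-mid           ɛ         ɜ         —       
Every height has a back member except low-mid, where /ʌ/ would be expected.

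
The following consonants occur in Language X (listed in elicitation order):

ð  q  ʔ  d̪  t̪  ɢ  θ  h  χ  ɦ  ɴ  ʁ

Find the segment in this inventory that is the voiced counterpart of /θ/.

/ð/

/θ/ is a voiceless dental fricative.
The voiced counterpart is a voiced dental fricative — in this inventory, /ð/.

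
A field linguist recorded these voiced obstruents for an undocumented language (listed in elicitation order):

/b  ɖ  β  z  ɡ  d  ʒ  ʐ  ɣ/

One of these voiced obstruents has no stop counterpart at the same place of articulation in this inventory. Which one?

/ʒ/

Bilabial: /b/ ~ /β/
Alveolar: /d/ ~ /z/
Retroflex: /ɖ/ ~ /ʐ/
Velar: /ɡ/ ~ /ɣ/
Postalveolar: only /ʒ/ (fricative); no stop partner.
So /ʒ/ is the unpaired segment.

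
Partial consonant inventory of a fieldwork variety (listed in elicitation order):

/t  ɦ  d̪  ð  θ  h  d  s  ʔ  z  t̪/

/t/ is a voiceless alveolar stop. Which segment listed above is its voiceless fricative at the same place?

/s/

The voiceless fricative at the same place is a voiceless alveolar fricative — in this inventory, /s/.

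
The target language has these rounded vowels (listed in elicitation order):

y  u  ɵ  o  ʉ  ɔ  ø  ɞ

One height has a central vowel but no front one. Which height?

low-mid

Front: /y/ (high), /ø/ (high-mid).
Central: /ʉ/ (high), /ɵ/ (high-mid), /ɞ/ (low-mid).
Back: /u/ (high), /o/ (high-mid), /ɔ/ (low-mid).
Every height has a front member except low-mid, where /œ/ would be expected.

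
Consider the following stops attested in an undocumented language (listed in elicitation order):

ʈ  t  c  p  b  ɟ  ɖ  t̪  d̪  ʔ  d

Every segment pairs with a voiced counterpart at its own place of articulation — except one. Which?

Bilabial: /p/ ~ /b/
Dental: /t̪/ ~ /d̪/
Alveolar: /t/ ~ /d/
Retroflex: /ʈ/ ~ /ɖ/
Palatal: /c/ ~ /ɟ/
Glottal: only /ʔ/ (voiceless); no voiced partner.
So /ʔ/ is the unpaired segment.

/ʔ/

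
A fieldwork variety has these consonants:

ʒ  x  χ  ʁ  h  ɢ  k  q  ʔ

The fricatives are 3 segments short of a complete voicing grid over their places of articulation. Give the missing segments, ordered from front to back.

/ʃ/, /ɣ/, /ɦ/

Voiceless: /x/ (velar), /χ/ (uvular), /h/ (glottal).
Voiced: /ʒ/ (postalveolar), /ʁ/ (uvular).
Gaps, from front to back: postalveolar lacks voiceless (/ʃ/); velar lacks voiced (/ɣ/); glottal lacks voiced (/ɦ/).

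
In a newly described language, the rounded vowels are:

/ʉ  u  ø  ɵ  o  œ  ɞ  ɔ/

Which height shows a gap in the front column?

height            front     central   back    
high              —         ʉ         u       
high-mid          ø         ɵ         o       
low-mid           œ         ɞ         ɔ       
Every height has a front member except high, where /y/ would be expected.

high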